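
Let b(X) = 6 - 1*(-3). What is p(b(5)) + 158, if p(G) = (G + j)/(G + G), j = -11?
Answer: 1421/9 ≈ 157.89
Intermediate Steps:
b(X) = 9 (b(X) = 6 + 3 = 9)
p(G) = (-11 + G)/(2*G) (p(G) = (G - 11)/(G + G) = (-11 + G)/((2*G)) = (-11 + G)*(1/(2*G)) = (-11 + G)/(2*G))
p(b(5)) + 158 = (½)*(-11 + 9)/9 + 158 = (½)*(⅑)*(-2) + 158 = -⅑ + 158 = 1421/9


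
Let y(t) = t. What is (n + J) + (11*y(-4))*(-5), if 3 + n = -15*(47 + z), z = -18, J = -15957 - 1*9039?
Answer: -25214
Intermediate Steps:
J = -24996 (J = -15957 - 9039 = -24996)
n = -438 (n = -3 - 15*(47 - 18) = -3 - 15*29 = -3 - 435 = -438)
(n + J) + (11*y(-4))*(-5) = (-438 - 24996) + (11*(-4))*(-5) = -25434 - 44*(-5) = -25434 + 220 = -25214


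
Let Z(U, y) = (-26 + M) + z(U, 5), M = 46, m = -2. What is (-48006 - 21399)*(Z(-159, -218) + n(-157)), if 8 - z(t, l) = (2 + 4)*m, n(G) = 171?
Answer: -14644455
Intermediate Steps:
z(t, l) = 20 (z(t, l) = 8 - (2 + 4)*(-2) = 8 - 6*(-2) = 8 - 1*(-12) = 8 + 12 = 20)
Z(U, y) = 40 (Z(U, y) = (-26 + 46) + 20 = 20 + 20 = 40)
(-48006 - 21399)*(Z(-159, -218) + n(-157)) = (-48006 - 21399)*(40 + 171) = -69405*211 = -14644455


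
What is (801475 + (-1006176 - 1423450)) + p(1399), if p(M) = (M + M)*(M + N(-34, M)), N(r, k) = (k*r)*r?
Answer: 4527334963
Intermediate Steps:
N(r, k) = k*r²
p(M) = 2314*M² (p(M) = (M + M)*(M + M*(-34)²) = (2*M)*(M + M*1156) = (2*M)*(M + 1156*M) = (2*M)*(1157*M) = 2314*M²)
(801475 + (-1006176 - 1423450)) + p(1399) = (801475 + (-1006176 - 1423450)) + 2314*1399² = (801475 - 2429626) + 2314*1957201 = -1628151 + 4528963114 = 4527334963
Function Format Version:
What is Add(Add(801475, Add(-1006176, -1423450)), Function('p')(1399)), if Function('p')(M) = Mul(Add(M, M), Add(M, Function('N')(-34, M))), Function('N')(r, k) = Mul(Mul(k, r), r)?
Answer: 4527334963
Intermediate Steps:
Function('N')(r, k) = Mul(k, Pow(r, 2))
Function('p')(M) = Mul(2314, Pow(M, 2)) (Function('p')(M) = Mul(Add(M, M), Add(M, Mul(M, Pow(-34, 2)))) = Mul(Mul(2, M), Add(M, Mul(M, 1156))) = Mul(Mul(2, M), Add(M, Mul(1156, M))) = Mul(Mul(2, M), Mul(1157, M)) = Mul(2314, Pow(M, 2)))
Add(Add(801475, Add(-1006176, -1423450)), Function('p')(1399)) = Add(Add(801475, Add(-1006176, -1423450)), Mul(2314, Pow(1399, 2))) = Add(Add(801475, -2429626), Mul(2314, 1957201)) = Add(-1628151, 4528963114) = 4527334963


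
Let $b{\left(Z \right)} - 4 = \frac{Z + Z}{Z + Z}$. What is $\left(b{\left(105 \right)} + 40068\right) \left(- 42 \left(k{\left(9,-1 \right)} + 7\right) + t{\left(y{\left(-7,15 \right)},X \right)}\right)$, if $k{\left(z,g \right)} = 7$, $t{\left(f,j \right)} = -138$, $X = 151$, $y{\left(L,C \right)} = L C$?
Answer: $-29092998$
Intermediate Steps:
$y{\left(L,C \right)} = C L$
$b{\left(Z \right)} = 5$ ($b{\left(Z \right)} = 4 + \frac{Z + Z}{Z + Z} = 4 + \frac{2 Z}{2 Z} = 4 + 2 Z \frac{1}{2 Z} = 4 + 1 = 5$)
$\left(b{\left(105 \right)} + 40068\right) \left(- 42 \left(k{\left(9,-1 \right)} + 7\right) + t{\left(y{\left(-7,15 \right)},X \right)}\right) = \left(5 + 40068\right) \left(- 42 \left(7 + 7\right) - 138\right) = 40073 \left(\left(-42\right) 14 - 138\right) = 40073 \left(-588 - 138\right) = 40073 \left(-726\right) = -29092998$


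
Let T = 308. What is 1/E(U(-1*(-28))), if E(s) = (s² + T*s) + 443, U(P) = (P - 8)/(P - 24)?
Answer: 1/2008 ≈ 0.00049801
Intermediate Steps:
U(P) = (-8 + P)/(-24 + P)
E(s) = 443 + s² + 308*s (E(s) = (s² + 308*s) + 443 = 443 + s² + 308*s)
1/E(U(-1*(-28))) = 1/(443 + ((-8 - 1*(-28))/(-24 - 1*(-28)))² + 308*((-8 - 1*(-28))/(-24 - 1*(-28)))) = 1/(443 + ((-8 + 28)/(-24 + 28))² + 308*((-8 + 28)/(-24 + 28))) = 1/(443 + (20/4)² + 308*(20/4)) = 1/(443 + ((¼)*20)² + 308*((¼)*20)) = 1/(443 + 5² + 308*5) = 1/(443 + 25 + 1540) = 1/2008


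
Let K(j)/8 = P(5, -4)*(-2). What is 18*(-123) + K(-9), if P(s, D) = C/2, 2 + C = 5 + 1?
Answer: -2246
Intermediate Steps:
C = 4 (C = -2 + (5 + 1) = -2 + 6 = 4)
P(s, D) = 2 (P(s, D) = 4/2 = 4*(½) = 2)
K(j) = -32 (K(j) = 8*(2*(-2)) = 8*(-4) = -32)
18*(-123) + K(-9) = 18*(-123) - 32 = -2214 - 32 = -2246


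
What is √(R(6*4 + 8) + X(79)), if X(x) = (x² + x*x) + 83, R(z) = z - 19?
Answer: √12578 ≈ 112.15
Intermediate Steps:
R(z) = -19 + z
X(x) = 83 + 2*x² (X(x) = (x² + x²) + 83 = 2*x² + 83 = 83 + 2*x²)
√(R(6*4 + 8) + X(79)) = √((-19 + (6*4 + 8)) + (83 + 2*79²)) = √((-19 + (24 + 8)) + (83 + 2*6241)) = √((-19 + 32) + (83 + 12482)) = √(13 + 12565) = √12578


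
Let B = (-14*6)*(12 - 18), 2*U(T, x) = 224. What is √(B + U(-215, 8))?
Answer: 2*√154 ≈ 24.819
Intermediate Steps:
U(T, x) = 112 (U(T, x) = (½)*224 = 112)
B = 504 (B = -84*(-6) = 504)
√(B + U(-215, 8)) = √(504 + 112) = √616 = 2*√154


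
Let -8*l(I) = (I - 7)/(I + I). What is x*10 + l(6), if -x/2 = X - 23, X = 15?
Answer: 15361/96 ≈ 160.01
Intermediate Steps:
l(I) = -(-7 + I)/(16*I) (l(I) = -(I - 7)/(8*(I + I)) = -(-7 + I)/(8*(2*I)) = -(-7 + I)*1/(2*I)/8 = -(-7 + I)/(16*I))
x = 16 (x = -2*(15 - 23) = -2*(-8) = 16)
x*10 + l(6) = 16*10 + (1/16)*(7 - 1*6)/6 = 160 + (1/16)*(⅙)*(7 - 6) = 160 + (1/16)*(⅙)*1 = 160 + 1/96 = 15361/96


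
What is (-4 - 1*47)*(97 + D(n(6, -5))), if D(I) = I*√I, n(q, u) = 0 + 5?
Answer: -4947 - 255*√5 ≈ -5517.2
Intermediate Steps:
n(q, u) = 5
D(I) = I^(3/2)
(-4 - 1*47)*(97 + D(n(6, -5))) = (-4 - 1*47)*(97 + 5^(3/2)) = (-4 - 47)*(97 + 5*√5) = -51*(97 + 5*√5) = -4947 - 255*√5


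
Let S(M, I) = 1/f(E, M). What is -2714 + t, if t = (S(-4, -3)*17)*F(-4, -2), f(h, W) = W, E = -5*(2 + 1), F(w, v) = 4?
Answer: -2731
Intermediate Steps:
E = -15 (E = -5*3 = -15)
S(M, I) = 1/M
t = -17 (t = (17/(-4))*4 = -¼*17*4 = -17/4*4 = -17)
-2714 + t = -2714 - 17 = -2731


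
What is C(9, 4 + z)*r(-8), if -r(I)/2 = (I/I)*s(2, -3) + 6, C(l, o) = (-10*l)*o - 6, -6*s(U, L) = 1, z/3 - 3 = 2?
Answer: 20020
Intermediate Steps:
z = 15 (z = 9 + 3*2 = 9 + 6 = 15)
s(U, L) = -1/6 (s(U, L) = -1/6*1 = -1/6)
C(l, o) = -6 - 10*l*o (C(l, o) = -10*l*o - 6 = -6 - 10*l*o)
r(I) = -35/3 (r(I) = -2*((I/I)*(-1/6) + 6) = -2*(1*(-1/6) + 6) = -2*(-1/6 + 6) = -2*35/6 = -35/3)
C(9, 4 + z)*r(-8) = (-6 - 10*9*(4 + 15))*(-35/3) = (-6 - 10*9*19)*(-35/3) = (-6 - 1710)*(-35/3) = -1716*(-35/3) = 20020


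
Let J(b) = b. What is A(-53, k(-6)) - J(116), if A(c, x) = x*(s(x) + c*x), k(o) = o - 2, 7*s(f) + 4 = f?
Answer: -24460/7 ≈ -3494.3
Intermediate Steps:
s(f) = -4/7 + f/7
k(o) = -2 + o
A(c, x) = x*(-4/7 + x/7 + c*x) (A(c, x) = x*((-4/7 + x/7) + c*x) = x*(-4/7 + x/7 + c*x))
A(-53, k(-6)) - J(116) = (-2 - 6)*(-4 + (-2 - 6) + 7*(-53)*(-2 - 6))/7 - 1*116 = (1/7)*(-8)*(-4 - 8 + 7*(-53)*(-8)) - 116 = (1/7)*(-8)*(-4 - 8 + 2968) - 116 = (1/7)*(-8)*2956 - 116 = -23648/7 - 116 = -24460/7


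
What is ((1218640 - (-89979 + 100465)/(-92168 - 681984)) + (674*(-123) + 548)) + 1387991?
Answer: 977087049295/387076 ≈ 2.5243e+6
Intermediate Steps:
((1218640 - (-89979 + 100465)/(-92168 - 681984)) + (674*(-123) + 548)) + 1387991 = ((1218640 - 10486/(-774152)) + (-82902 + 548)) + 1387991 = ((1218640 - 10486*(-1)/774152) - 82354) + 1387991 = ((1218640 - 1*(-5243/387076)) - 82354) + 1387991 = ((1218640 + 5243/387076) - 82354) + 1387991 = (471706301883/387076 - 82354) + 1387991 = 439829044979/387076 + 1387991 = 977087049295/387076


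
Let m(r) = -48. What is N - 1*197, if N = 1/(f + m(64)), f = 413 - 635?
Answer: -53191/270 ≈ -197.00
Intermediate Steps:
f = -222
N = -1/270 (N = 1/(-222 - 48) = 1/(-270) = -1/270 ≈ -0.0037037)
N - 1*197 = -1/270 - 1*197 = -1/270 - 197 = -53191/270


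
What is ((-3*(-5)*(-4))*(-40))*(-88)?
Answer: -211200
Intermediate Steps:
((-3*(-5)*(-4))*(-40))*(-88) = ((15*(-4))*(-40))*(-88) = -60*(-40)*(-88) = 2400*(-88) = -211200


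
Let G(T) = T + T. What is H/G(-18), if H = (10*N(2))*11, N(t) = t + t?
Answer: -110/9 ≈ -12.222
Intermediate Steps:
N(t) = 2*t
G(T) = 2*T
H = 440 (H = (10*(2*2))*11 = (10*4)*11 = 40*11 = 440)
H/G(-18) = 440/((2*(-18))) = 440/(-36) = 440*(-1/36) = -110/9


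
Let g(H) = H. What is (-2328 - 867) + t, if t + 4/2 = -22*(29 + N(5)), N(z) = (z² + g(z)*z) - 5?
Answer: -4825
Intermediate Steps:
N(z) = -5 + 2*z² (N(z) = (z² + z*z) - 5 = (z² + z²) - 5 = 2*z² - 5 = -5 + 2*z²)
t = -1630 (t = -2 - 22*(29 + (-5 + 2*5²)) = -2 - 22*(29 + (-5 + 2*25)) = -2 - 22*(29 + (-5 + 50)) = -2 - 22*(29 + 45) = -2 - 22*74 = -2 - 1628 = -1630)
(-2328 - 867) + t = (-2328 - 867) - 1630 = -3195 - 1630 = -4825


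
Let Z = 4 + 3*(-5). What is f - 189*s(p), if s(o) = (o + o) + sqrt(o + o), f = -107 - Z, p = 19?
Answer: -7278 - 189*sqrt(38) ≈ -8443.1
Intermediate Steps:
Z = -11 (Z = 4 - 15 = -11)
f = -96 (f = -107 - 1*(-11) = -107 + 11 = -96)
s(o) = 2*o + sqrt(2)*sqrt(o) (s(o) = 2*o + sqrt(2*o) = 2*o + sqrt(2)*sqrt(o))
f - 189*s(p) = -96 - 189*(2*19 + sqrt(2)*sqrt(19)) = -96 - 189*(38 + sqrt(38)) = -96 + (-7182 - 189*sqrt(38)) = -7278 - 189*sqrt(38)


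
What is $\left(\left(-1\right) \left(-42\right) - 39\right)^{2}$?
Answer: $9$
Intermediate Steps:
$\left(\left(-1\right) \left(-42\right) - 39\right)^{2} = \left(42 - 39\right)^{2} = 3^{2} = 9$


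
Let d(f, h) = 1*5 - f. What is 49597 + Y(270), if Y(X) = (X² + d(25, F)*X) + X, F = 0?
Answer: 117367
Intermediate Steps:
d(f, h) = 5 - f
Y(X) = X² - 19*X (Y(X) = (X² + (5 - 1*25)*X) + X = (X² + (5 - 25)*X) + X = (X² - 20*X) + X = X² - 19*X)
49597 + Y(270) = 49597 + 270*(-19 + 270) = 49597 + 270*251 = 49597 + 67770 = 117367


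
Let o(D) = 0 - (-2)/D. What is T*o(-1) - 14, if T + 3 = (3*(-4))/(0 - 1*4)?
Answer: -14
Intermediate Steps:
o(D) = 2/D (o(D) = 0 + 2/D = 2/D)
T = 0 (T = -3 + (3*(-4))/(0 - 1*4) = -3 - 12/(0 - 4) = -3 - 12/(-4) = -3 - 12*(-¼) = -3 + 3 = 0)
T*o(-1) - 14 = 0*(2/(-1)) - 14 = 0*(2*(-1)) - 14 = 0*(-2) - 14 = 0 - 14 = -14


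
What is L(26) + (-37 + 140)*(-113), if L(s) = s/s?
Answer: -11638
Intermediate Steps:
L(s) = 1
L(26) + (-37 + 140)*(-113) = 1 + (-37 + 140)*(-113) = 1 + 103*(-113) = 1 - 11639 = -11638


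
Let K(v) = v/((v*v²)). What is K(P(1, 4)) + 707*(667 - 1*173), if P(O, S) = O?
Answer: 349259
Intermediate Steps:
K(v) = v⁻² (K(v) = v/(v³) = v/v³ = v⁻²)
K(P(1, 4)) + 707*(667 - 1*173) = 1⁻² + 707*(667 - 1*173) = 1 + 707*(667 - 173) = 1 + 707*494 = 1 + 349258 = 349259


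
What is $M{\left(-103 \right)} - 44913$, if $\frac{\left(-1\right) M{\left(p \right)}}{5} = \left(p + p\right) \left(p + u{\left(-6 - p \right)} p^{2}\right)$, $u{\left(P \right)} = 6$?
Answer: $65412617$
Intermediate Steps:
$M{\left(p \right)} = - 10 p \left(p + 6 p^{2}\right)$ ($M{\left(p \right)} = - 5 \left(p + p\right) \left(p + 6 p^{2}\right) = - 5 \cdot 2 p \left(p + 6 p^{2}\right) = - 10 p \left(p + 6 p^{2}\right)$)
$M{\left(-103 \right)} - 44913 = \left(-103\right)^{2} \left(-10 - -6180\right) - 44913 = 10609 \left(-10 + 6180\right) - 44913 = 10609 \cdot 6170 - 44913 = 65457530 - 44913 = 65412617$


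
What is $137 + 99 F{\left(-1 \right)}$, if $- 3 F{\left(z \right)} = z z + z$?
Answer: $137$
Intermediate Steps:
$F{\left(z \right)} = - \frac{z}{3} - \frac{z^{2}}{3}$ ($F{\left(z \right)} = - \frac{z z + z}{3} = - \frac{z^{2} + z}{3} = - \frac{z + z^{2}}{3} = - \frac{z}{3} - \frac{z^{2}}{3}$)
$137 + 99 F{\left(-1 \right)} = 137 + 99 \left(\left(- \frac{1}{3}\right) \left(-1\right) \left(1 - 1\right)\right) = 137 + 99 \left(\left(- \frac{1}{3}\right) \left(-1\right) 0\right) = 137 + 99 \cdot 0 = 137 + 0 = 137$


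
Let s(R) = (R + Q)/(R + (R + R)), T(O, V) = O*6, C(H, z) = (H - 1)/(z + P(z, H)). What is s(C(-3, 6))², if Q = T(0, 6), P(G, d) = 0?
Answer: ⅑ ≈ 0.11111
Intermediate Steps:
C(H, z) = (-1 + H)/z (C(H, z) = (H - 1)/(z + 0) = (-1 + H)/z)
T(O, V) = 6*O
Q = 0 (Q = 6*0 = 0)
s(R) = ⅓ (s(R) = (R + 0)/(R + (R + R)) = R/(R + 2*R) = R/((3*R)) = R*(1/(3*R)) = ⅓)
s(C(-3, 6))² = (⅓)² = ⅑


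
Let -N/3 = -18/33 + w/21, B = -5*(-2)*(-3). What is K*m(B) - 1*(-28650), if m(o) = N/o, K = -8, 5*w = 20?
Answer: 33091078/1155 ≈ 28650.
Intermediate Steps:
w = 4 (w = (⅕)*20 = 4)
B = -30 (B = 10*(-3) = -30)
N = 82/77 (N = -3*(-18/33 + 4/21) = -3*(-18*1/33 + 4*(1/21)) = -3*(-6/11 + 4/21) = -3*(-82/231) = 82/77 ≈ 1.0649)
m(o) = 82/(77*o)
K*m(B) - 1*(-28650) = -656/(77*(-30)) - 1*(-28650) = -656*(-1)/(77*30) + 28650 = -8*(-41/1155) + 28650 = 328/1155 + 28650 = 33091078/1155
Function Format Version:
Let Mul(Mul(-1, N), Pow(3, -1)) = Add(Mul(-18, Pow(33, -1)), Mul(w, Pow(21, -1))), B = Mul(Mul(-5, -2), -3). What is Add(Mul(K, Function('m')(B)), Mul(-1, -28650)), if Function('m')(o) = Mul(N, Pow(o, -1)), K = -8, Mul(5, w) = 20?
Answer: Rational(33091078, 1155) ≈ 28650.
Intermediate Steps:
w = 4 (w = Mul(Rational(1, 5), 20) = 4)
B = -30 (B = Mul(10, -3) = -30)
N = Rational(82, 77) (N = Mul(-3, Add(Mul(-18, Pow(33, -1)), Mul(4, Pow(21, -1)))) = Mul(-3, Add(Mul(-18, Rational(1, 33)), Mul(4, Rational(1, 21)))) = Mul(-3, Add(Rational(-6, 11), Rational(4, 21))) = Mul(-3, Rational(-82, 231)) = Rational(82, 77) ≈ 1.0649)
Function('m')(o) = Mul(Rational(82, 77), Pow(o, -1))
Add(Mul(K, Function('m')(B)), Mul(-1, -28650)) = Add(Mul(-8, Mul(Rational(82, 77), Pow(-30, -1))), Mul(-1, -28650)) = Add(Mul(-8, Mul(Rational(82, 77), Rational(-1, 30))), 28650) = Add(Mul(-8, Rational(-41, 1155)), 28650) = Add(Rational(328, 1155), 28650) = Rational(33091078, 1155)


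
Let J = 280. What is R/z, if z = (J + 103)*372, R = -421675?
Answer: -421675/142476 ≈ -2.9596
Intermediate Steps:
z = 142476 (z = (280 + 103)*372 = 383*372 = 142476)
R/z = -421675/142476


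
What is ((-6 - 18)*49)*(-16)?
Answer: 18816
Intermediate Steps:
((-6 - 18)*49)*(-16) = -24*49*(-16) = -1176*(-16) = 18816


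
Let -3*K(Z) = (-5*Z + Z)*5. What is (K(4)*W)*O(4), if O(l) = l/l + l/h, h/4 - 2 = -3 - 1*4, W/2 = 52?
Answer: 6656/3 ≈ 2218.7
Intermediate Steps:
W = 104 (W = 2*52 = 104)
K(Z) = 20*Z/3 (K(Z) = -(-5*Z + Z)*5/3 = -(-4*Z)*5/3 = -(-20)*Z/3 = 20*Z/3)
h = -20 (h = 8 + 4*(-3 - 1*4) = 8 + 4*(-3 - 4) = 8 + 4*(-7) = 8 - 28 = -20)
O(l) = 1 - l/20 (O(l) = l/l + l/(-20) = 1 + l*(-1/20) = 1 - l/20)
(K(4)*W)*O(4) = (((20/3)*4)*104)*(1 - 1/20*4) = ((80/3)*104)*(1 - ⅕) = (8320/3)*(⅘) = 6656/3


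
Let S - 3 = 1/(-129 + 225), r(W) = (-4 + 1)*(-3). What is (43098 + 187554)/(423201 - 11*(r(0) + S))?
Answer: 22142592/40614613 ≈ 0.54519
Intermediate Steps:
r(W) = 9 (r(W) = -3*(-3) = 9)
S = 289/96 (S = 3 + 1/(-129 + 225) = 3 + 1/96 = 289/96 ≈ 3.0104)
(43098 + 187554)/(423201 - 11*(r(0) + S)) = (43098 + 187554)/(423201 - 11*(9 + 289/96)) = 230652/(423201 - 11*1153/96) = 230652/(423201 - 12683/96) = 230652/(40614613/96) = 230652*(96/40614613) = 22142592/40614613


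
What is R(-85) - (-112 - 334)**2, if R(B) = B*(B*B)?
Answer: -813041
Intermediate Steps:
R(B) = B**3 (R(B) = B*B**2 = B**3)
R(-85) - (-112 - 334)**2 = (-85)**3 - (-112 - 334)**2 = -614125 - 1*(-446)**2 = -614125 - 1*198916 = -614125 - 198916 = -813041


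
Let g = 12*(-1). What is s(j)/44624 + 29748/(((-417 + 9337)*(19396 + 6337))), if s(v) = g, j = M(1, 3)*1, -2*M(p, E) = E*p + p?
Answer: -44593299/320091243020 ≈ -0.00013931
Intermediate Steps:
M(p, E) = -p/2 - E*p/2 (M(p, E) = -(E*p + p)/2 = -(p + E*p)/2 = -p/2 - E*p/2)
g = -12
j = -2 (j = -1/2*1*(1 + 3)*1 = -1/2*1*4*1 = -2*1 = -2)
s(v) = -12
s(j)/44624 + 29748/(((-417 + 9337)*(19396 + 6337))) = -12/44624 + 29748/(((-417 + 9337)*(19396 + 6337))) = -12*1/44624 + 29748/((8920*25733)) = -3/11156 + 29748/229538360 = -3/11156 + 29748*(1/229538360) = -3/11156 + 7437/57384590 = -44593299/320091243020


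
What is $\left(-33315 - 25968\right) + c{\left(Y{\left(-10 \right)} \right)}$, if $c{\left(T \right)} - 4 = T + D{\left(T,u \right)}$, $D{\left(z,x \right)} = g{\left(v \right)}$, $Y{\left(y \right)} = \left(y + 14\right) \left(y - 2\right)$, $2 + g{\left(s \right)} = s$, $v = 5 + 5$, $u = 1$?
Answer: $-59319$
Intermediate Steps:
$v = 10$
$g{\left(s \right)} = -2 + s$
$Y{\left(y \right)} = \left(-2 + y\right) \left(14 + y\right)$ ($Y{\left(y \right)} = \left(14 + y\right) \left(-2 + y\right) = \left(-2 + y\right) \left(14 + y\right)$)
$D{\left(z,x \right)} = 8$ ($D{\left(z,x \right)} = -2 + 10 = 8$)
$c{\left(T \right)} = 12 + T$ ($c{\left(T \right)} = 4 + \left(T + 8\right) = 4 + \left(8 + T\right) = 12 + T$)
$\left(-33315 - 25968\right) + c{\left(Y{\left(-10 \right)} \right)} = \left(-33315 - 25968\right) + \left(12 + \left(-28 + \left(-10\right)^{2} + 12 \left(-10\right)\right)\right) = -59283 + \left(12 - 48\right) = -59283 - 36 = -59319$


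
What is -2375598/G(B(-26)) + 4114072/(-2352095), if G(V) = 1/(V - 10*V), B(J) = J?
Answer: -1307505933721612/2352095 ≈ -5.5589e+8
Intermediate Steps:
G(V) = -1/(9*V) (G(V) = 1/(-9*V) = -1/(9*V))
-2375598/G(B(-26)) + 4114072/(-2352095) = -2375598/((-⅑/(-26))) + 4114072/(-2352095) = -2375598/((-⅑*(-1/26))) + 4114072*(-1/2352095) = -2375598/1/234 - 4114072/2352095 = -2375598*234 - 4114072/2352095 = -555889932 - 4114072/2352095 = -1307505933721612/2352095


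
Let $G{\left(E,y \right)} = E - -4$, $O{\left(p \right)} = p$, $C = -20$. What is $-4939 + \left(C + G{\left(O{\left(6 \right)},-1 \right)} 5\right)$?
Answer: $-4909$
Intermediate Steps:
$G{\left(E,y \right)} = 4 + E$ ($G{\left(E,y \right)} = E + 4 = 4 + E$)
$-4939 + \left(C + G{\left(O{\left(6 \right)},-1 \right)} 5\right) = -4939 - \left(20 - \left(4 + 6\right) 5\right) = -4939 + \left(-20 + 10 \cdot 5\right) = -4939 + \left(-20 + 50\right) = -4939 + 30 = -4909$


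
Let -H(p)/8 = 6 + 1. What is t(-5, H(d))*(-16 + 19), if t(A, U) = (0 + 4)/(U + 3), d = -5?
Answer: -12/53 ≈ -0.22642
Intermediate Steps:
H(p) = -56 (H(p) = -8*(6 + 1) = -8*7 = -56)
t(A, U) = 4/(3 + U)
t(-5, H(d))*(-16 + 19) = (4/(3 - 56))*(-16 + 19) = (4/(-53))*3 = (4*(-1/53))*3 = -4/53*3 = -12/53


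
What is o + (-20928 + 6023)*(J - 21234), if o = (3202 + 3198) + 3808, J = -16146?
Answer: 557159108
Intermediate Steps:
o = 10208 (o = 6400 + 3808 = 10208)
o + (-20928 + 6023)*(J - 21234) = 10208 + (-20928 + 6023)*(-16146 - 21234) = 10208 - 14905*(-37380) = 10208 + 557148900 = 557159108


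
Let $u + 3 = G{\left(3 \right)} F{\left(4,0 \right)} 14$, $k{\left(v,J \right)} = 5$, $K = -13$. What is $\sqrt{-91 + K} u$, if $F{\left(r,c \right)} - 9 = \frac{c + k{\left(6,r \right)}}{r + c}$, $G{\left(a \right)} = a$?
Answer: $855 i \sqrt{26} \approx 4359.7 i$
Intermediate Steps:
$F{\left(r,c \right)} = 9 + \frac{5 + c}{c + r}$ ($F{\left(r,c \right)} = 9 + \frac{c + 5}{r + c} = 9 + \frac{5 + c}{c + r}$)
$u = \frac{855}{2}$ ($u = -3 + 3 \frac{5 + 9 \cdot 4 + 10 \cdot 0}{0 + 4} \cdot 14 = -3 + 3 \frac{5 + 36 + 0}{4} \cdot 14 = -3 + 3 \cdot \frac{1}{4} \cdot 41 \cdot 14 = -3 + 3 \cdot \frac{41}{4} \cdot 14 = -3 + \frac{123}{4} \cdot 14 = -3 + \frac{861}{2} = \frac{855}{2} \approx 427.5$)
$\sqrt{-91 + K} u = \sqrt{-91 - 13} \cdot \frac{855}{2} = \sqrt{-104} \cdot \frac{855}{2} = 2 i \sqrt{26} \cdot \frac{855}{2} = 855 i \sqrt{26}$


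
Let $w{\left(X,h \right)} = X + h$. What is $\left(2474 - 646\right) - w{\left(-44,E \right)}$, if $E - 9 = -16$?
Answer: $1879$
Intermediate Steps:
$E = -7$ ($E = 9 - 16 = -7$)
$\left(2474 - 646\right) - w{\left(-44,E \right)} = \left(2474 - 646\right) - \left(-44 - 7\right) = 1828 - -51 = 1828 + 51 = 1879$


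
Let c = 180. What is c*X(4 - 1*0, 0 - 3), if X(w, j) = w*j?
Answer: -2160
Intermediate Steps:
X(w, j) = j*w
c*X(4 - 1*0, 0 - 3) = 180*((0 - 3)*(4 - 1*0)) = 180*(-3*(4 + 0)) = 180*(-3*4) = 180*(-12) = -2160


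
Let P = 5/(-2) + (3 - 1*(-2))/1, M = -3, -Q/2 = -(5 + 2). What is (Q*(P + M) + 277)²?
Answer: 72900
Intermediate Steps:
Q = 14 (Q = -(-2)*(5 + 2) = -(-2)*7 = -2*(-7) = 14)
P = 5/2 (P = 5*(-½) + (3 + 2)*1 = -5/2 + 5*1 = -5/2 + 5 = 5/2 ≈ 2.5000)
(Q*(P + M) + 277)² = (14*(5/2 - 3) + 277)² = (14*(-½) + 277)² = (-7 + 277)² = 270² = 72900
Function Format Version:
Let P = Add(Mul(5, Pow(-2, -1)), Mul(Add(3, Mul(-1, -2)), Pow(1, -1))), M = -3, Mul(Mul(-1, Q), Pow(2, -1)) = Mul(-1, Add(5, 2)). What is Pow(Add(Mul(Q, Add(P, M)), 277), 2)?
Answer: 72900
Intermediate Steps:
Q = 14 (Q = Mul(-2, Mul(-1, Add(5, 2))) = Mul(-2, Mul(-1, 7)) = Mul(-2, -7) = 14)
P = Rational(5, 2) (P = Add(Mul(5, Rational(-1, 2)), Mul(Add(3, 2), 1)) = Add(Rational(-5, 2), Mul(5, 1)) = Add(Rational(-5, 2), 5) = Rational(5, 2) ≈ 2.5000)
Pow(Add(Mul(Q, Add(P, M)), 277), 2) = Pow(Add(Mul(14, Add(Rational(5, 2), -3)), 277), 2) = Pow(Add(Mul(14, Rational(-1, 2)), 277), 2) = Pow(Add(-7, 277), 2) = Pow(270, 2) = 72900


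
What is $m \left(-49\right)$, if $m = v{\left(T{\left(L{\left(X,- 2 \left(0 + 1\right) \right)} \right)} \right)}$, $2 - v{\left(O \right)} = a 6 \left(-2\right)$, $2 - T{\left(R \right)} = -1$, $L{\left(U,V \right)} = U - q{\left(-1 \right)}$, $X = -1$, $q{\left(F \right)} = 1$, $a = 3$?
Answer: $-1862$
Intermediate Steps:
$L{\left(U,V \right)} = -1 + U$ ($L{\left(U,V \right)} = U - 1 = -1 + U$)
$T{\left(R \right)} = 3$ ($T{\left(R \right)} = 2 - -1 = 2 + 1 = 3$)
$v{\left(O \right)} = 38$ ($v{\left(O \right)} = 2 - 3 \cdot 6 \left(-2\right) = 2 - 18 \left(-2\right) = 2 - -36 = 2 + 36 = 38$)
$m = 38$
$m \left(-49\right) = 38 \left(-49\right) = -1862$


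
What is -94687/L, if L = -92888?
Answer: 94687/92888 ≈ 1.0194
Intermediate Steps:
-94687/L = -94687/(-92888) = -94687*(-1/92888) = 94687/92888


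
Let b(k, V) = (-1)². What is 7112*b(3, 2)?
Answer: 7112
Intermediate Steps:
b(k, V) = 1
7112*b(3, 2) = 7112*1 = 7112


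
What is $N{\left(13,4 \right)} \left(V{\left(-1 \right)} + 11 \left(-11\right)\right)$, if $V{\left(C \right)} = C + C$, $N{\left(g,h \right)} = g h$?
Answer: $-6396$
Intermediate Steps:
$V{\left(C \right)} = 2 C$
$N{\left(13,4 \right)} \left(V{\left(-1 \right)} + 11 \left(-11\right)\right) = 13 \cdot 4 \left(2 \left(-1\right) + 11 \left(-11\right)\right) = 52 \left(-2 - 121\right) = 52 \left(-123\right) = -6396$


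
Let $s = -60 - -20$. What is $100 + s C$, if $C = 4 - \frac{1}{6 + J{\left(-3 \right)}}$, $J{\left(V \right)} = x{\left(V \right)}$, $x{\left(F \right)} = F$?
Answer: $- \frac{140}{3} \approx -46.667$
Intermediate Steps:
$J{\left(V \right)} = V$
$s = -40$ ($s = -60 + 20 = -40$)
$C = \frac{11}{3}$ ($C = 4 - \frac{1}{6 - 3} = 4 - \frac{1}{3} = \frac{11}{3} \approx 3.6667$)
$100 + s C = 100 - \frac{440}{3} = - \frac{140}{3}$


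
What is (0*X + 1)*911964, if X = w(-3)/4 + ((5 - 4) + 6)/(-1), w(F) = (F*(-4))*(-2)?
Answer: 911964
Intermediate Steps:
w(F) = 8*F (w(F) = -4*F*(-2) = 8*F)
X = -13 (X = (8*(-3))/4 + ((5 - 4) + 6)/(-1) = -24*¼ + (1 + 6)*(-1) = -6 + 7*(-1) = -6 - 7 = -13)
(0*X + 1)*911964 = (0*(-13) + 1)*911964 = (0 + 1)*911964 = 1*911964 = 911964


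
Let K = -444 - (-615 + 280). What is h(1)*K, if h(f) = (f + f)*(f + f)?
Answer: -436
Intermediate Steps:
h(f) = 4*f**2 (h(f) = (2*f)*(2*f) = 4*f**2)
K = -109 (K = -444 - 1*(-335) = -444 + 335 = -109)
h(1)*K = (4*1**2)*(-109) = (4*1)*(-109) = 4*(-109) = -436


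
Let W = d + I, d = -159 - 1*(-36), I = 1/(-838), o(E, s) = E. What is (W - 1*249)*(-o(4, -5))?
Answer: 623474/419 ≈ 1488.0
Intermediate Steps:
I = -1/838 ≈ -0.0011933
d = -123 (d = -159 + 36 = -123)
W = -103075/838 (W = -123 - 1/838 = -103075/838 ≈ -123.00)
(W - 1*249)*(-o(4, -5)) = (-103075/838 - 1*249)*(-1*4) = (-103075/838 - 249)*(-4) = -311737/838*(-4) = 623474/419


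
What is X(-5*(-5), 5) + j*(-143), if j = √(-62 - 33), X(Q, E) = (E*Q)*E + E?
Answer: 630 - 143*I*√95 ≈ 630.0 - 1393.8*I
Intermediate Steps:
X(Q, E) = E + Q*E² (X(Q, E) = Q*E² + E = E + Q*E²)
j = I*√95 (j = √(-95) = I*√95 ≈ 9.7468*I)
X(-5*(-5), 5) + j*(-143) = 5*(1 + 5*(-5*(-5))) + (I*√95)*(-143) = 5*(1 + 5*25) - 143*I*√95 = 5*(1 + 125) - 143*I*√95 = 5*126 - 143*I*√95 = 630 - 143*I*√95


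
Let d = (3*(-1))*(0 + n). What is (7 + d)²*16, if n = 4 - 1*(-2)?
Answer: 1936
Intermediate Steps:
n = 6 (n = 4 + 2 = 6)
d = -18 (d = (3*(-1))*(0 + 6) = -3*6 = -18)
(7 + d)²*16 = (7 - 18)²*16 = (-11)²*16 = 121*16 = 1936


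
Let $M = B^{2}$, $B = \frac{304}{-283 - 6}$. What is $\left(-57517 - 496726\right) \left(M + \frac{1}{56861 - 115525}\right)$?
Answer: $- \frac{3004777823776829}{4899675944} \approx -6.1326 \cdot 10^{5}$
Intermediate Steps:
$B = - \frac{304}{289}$ ($B = \frac{304}{-289} = 304 \left(- \frac{1}{289}\right) = - \frac{304}{289} \approx -1.0519$)
$M = \frac{92416}{83521}$ ($M = \left(- \frac{304}{289}\right)^{2} = \frac{92416}{83521} \approx 1.1065$)
$\left(-57517 - 496726\right) \left(M + \frac{1}{56861 - 115525}\right) = \left(-57517 - 496726\right) \left(\frac{92416}{83521} + \frac{1}{56861 - 115525}\right) = - 554243 \left(\frac{92416}{83521} + \frac{1}{-58664}\right) = - 554243 \left(\frac{92416}{83521} - \frac{1}{58664}\right) = \left(-554243\right) \frac{5421408703}{4899675944} = - \frac{3004777823776829}{4899675944}$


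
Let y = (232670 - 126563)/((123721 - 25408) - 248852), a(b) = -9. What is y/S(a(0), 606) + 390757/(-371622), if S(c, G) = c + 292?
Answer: -16686671246063/15832040005014 ≈ -1.0540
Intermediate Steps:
y = -106107/150539 (y = 106107/(98313 - 248852) = 106107/(-150539) = 106107*(-1/150539) = -106107/150539 ≈ -0.70485)
S(c, G) = 292 + c
y/S(a(0), 606) + 390757/(-371622) = -106107/(150539*(292 - 9)) + 390757/(-371622) = -106107/150539/283 + 390757*(-1/371622) = -106107/150539*1/283 - 390757/371622 = -106107/42602537 - 390757/371622 = -16686671246063/15832040005014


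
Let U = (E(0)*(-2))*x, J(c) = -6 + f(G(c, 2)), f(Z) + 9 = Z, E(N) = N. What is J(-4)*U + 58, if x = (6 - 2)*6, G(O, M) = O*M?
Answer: 58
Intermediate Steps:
G(O, M) = M*O
x = 24 (x = 4*6 = 24)
f(Z) = -9 + Z
J(c) = -15 + 2*c (J(c) = -6 + (-9 + 2*c) = -15 + 2*c)
U = 0 (U = (0*(-2))*24 = 0*24 = 0)
J(-4)*U + 58 = (-15 + 2*(-4))*0 + 58 = (-15 - 8)*0 + 58 = -23*0 + 58 = 0 + 58 = 58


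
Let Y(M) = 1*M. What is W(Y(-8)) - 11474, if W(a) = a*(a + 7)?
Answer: -11466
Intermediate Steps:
Y(M) = M
W(a) = a*(7 + a)
W(Y(-8)) - 11474 = -8*(7 - 8) - 11474 = -8*(-1) - 11474 = 8 - 11474 = -11466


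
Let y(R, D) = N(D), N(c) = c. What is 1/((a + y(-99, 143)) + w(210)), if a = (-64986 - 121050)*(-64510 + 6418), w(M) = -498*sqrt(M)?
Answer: 2161440691/23359129303542371237 + 498*sqrt(210)/116795646517711856185 ≈ 9.2531e-11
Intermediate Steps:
y(R, D) = D
a = 10807203312 (a = -186036*(-58092) = 10807203312)
1/((a + y(-99, 143)) + w(210)) = 1/((10807203312 + 143) - 498*sqrt(210)) = 1/(10807203455 - 498*sqrt(210))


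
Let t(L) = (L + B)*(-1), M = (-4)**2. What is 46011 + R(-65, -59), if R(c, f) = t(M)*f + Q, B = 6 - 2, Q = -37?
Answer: 47154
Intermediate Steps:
B = 4
M = 16
t(L) = -4 - L (t(L) = (L + 4)*(-1) = (4 + L)*(-1) = -4 - L)
R(c, f) = -37 - 20*f (R(c, f) = (-4 - 1*16)*f - 37 = (-4 - 16)*f - 37 = -20*f - 37 = -37 - 20*f)
46011 + R(-65, -59) = 46011 + (-37 - 20*(-59)) = 46011 + (-37 + 1180) = 46011 + 1143 = 47154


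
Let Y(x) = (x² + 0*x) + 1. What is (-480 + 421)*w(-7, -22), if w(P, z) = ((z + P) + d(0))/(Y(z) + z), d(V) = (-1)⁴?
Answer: 1652/463 ≈ 3.5680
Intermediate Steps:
Y(x) = 1 + x² (Y(x) = (x² + 0) + 1 = x² + 1 = 1 + x²)
d(V) = 1
w(P, z) = (1 + P + z)/(1 + z + z²) (w(P, z) = ((z + P) + 1)/((1 + z²) + z) = ((P + z) + 1)/(1 + z + z²) = (1 + P + z)/(1 + z + z²))
(-480 + 421)*w(-7, -22) = (-480 + 421)*((1 - 7 - 22)/(1 - 22 + (-22)²)) = -59*(-28)/(1 - 22 + 484) = -59*(-28)/463 = -59*(-28/463) = 1652/463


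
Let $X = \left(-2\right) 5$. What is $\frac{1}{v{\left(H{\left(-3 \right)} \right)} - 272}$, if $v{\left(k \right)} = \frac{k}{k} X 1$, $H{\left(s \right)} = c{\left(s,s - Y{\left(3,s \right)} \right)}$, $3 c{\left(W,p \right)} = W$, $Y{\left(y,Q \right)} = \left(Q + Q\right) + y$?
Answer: $- \frac{1}{282} \approx -0.0035461$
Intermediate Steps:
$X = -10$
$Y{\left(y,Q \right)} = y + 2 Q$ ($Y{\left(y,Q \right)} = 2 Q + y = y + 2 Q$)
$c{\left(W,p \right)} = \frac{W}{3}$
$H{\left(s \right)} = \frac{s}{3}$
$v{\left(k \right)} = -10$ ($v{\left(k \right)} = \frac{k}{k} \left(\left(-10\right) 1\right) = 1 \left(-10\right) = -10$)
$\frac{1}{v{\left(H{\left(-3 \right)} \right)} - 272} = \frac{1}{-10 - 272} = \frac{1}{-282} = - \frac{1}{282}$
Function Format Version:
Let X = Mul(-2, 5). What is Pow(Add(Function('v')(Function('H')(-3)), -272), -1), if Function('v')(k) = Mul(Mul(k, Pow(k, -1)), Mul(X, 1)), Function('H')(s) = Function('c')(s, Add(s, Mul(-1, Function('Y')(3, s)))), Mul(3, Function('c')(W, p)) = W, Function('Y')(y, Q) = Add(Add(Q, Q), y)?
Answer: Rational(-1, 282) ≈ -0.0035461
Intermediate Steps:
X = -10
Function('Y')(y, Q) = Add(y, Mul(2, Q)) (Function('Y')(y, Q) = Add(Mul(2, Q), y) = Add(y, Mul(2, Q)))
Function('c')(W, p) = Mul(Rational(1, 3), W)
Function('H')(s) = Mul(Rational(1, 3), s)
Function('v')(k) = -10 (Function('v')(k) = Mul(Mul(k, Pow(k, -1)), Mul(-10, 1)) = Mul(1, -10) = -10)
Pow(Add(Function('v')(Function('H')(-3)), -272), -1) = Pow(Add(-10, -272), -1) = Pow(-282, -1) = Rational(-1, 282)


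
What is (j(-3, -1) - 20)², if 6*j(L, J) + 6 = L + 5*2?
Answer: 14161/36 ≈ 393.36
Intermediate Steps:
j(L, J) = ⅔ + L/6 (j(L, J) = -1 + (L + 5*2)/6 = -1 + (L + 10)/6 = -1 + (10 + L)/6 = -1 + (5/3 + L/6) = ⅔ + L/6)
(j(-3, -1) - 20)² = ((⅔ + (⅙)*(-3)) - 20)² = ((⅔ - ½) - 20)² = (⅙ - 20)² = (-119/6)² = 14161/36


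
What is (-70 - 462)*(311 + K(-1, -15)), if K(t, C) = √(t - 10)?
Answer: -165452 - 532*I*√11 ≈ -1.6545e+5 - 1764.4*I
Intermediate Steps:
K(t, C) = √(-10 + t)
(-70 - 462)*(311 + K(-1, -15)) = (-70 - 462)*(311 + √(-10 - 1)) = -532*(311 + √(-11)) = -532*(311 + I*√11) = -165452 - 532*I*√11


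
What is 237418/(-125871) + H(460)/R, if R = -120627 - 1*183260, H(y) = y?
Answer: -72206144426/38250560577 ≈ -1.8877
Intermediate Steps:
R = -303887 (R = -120627 - 183260 = -303887)
237418/(-125871) + H(460)/R = 237418/(-125871) + 460/(-303887) = 237418*(-1/125871) + 460*(-1/303887) = -237418/125871 - 460/303887 = -72206144426/38250560577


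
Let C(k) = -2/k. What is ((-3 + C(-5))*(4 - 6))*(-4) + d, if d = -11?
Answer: -159/5 ≈ -31.800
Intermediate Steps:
((-3 + C(-5))*(4 - 6))*(-4) + d = ((-3 - 2/(-5))*(4 - 6))*(-4) - 11 = ((-3 - 2*(-1/5))*(-2))*(-4) - 11 = ((-3 + 2/5)*(-2))*(-4) - 11 = -13/5*(-2)*(-4) - 11 = (26/5)*(-4) - 11 = -104/5 - 11 = -159/5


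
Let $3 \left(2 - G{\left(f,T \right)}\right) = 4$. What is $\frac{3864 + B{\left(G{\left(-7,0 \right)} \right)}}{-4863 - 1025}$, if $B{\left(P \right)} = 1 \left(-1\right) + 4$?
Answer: $- \frac{3867}{5888} \approx -0.65676$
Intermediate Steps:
$G{\left(f,T \right)} = \frac{2}{3}$ ($G{\left(f,T \right)} = 2 - \frac{4}{3} = \frac{2}{3}$)
$B{\left(P \right)} = 3$ ($B{\left(P \right)} = -1 + 4 = 3$)
$\frac{3864 + B{\left(G{\left(-7,0 \right)} \right)}}{-4863 - 1025} = \frac{3864 + 3}{-4863 - 1025} = \frac{3867}{-5888} = 3867 \left(- \frac{1}{5888}\right) = - \frac{3867}{5888}$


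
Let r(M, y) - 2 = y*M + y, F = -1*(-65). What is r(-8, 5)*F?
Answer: -2145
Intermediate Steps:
F = 65
r(M, y) = 2 + y + M*y (r(M, y) = 2 + (y*M + y) = 2 + (M*y + y) = 2 + (y + M*y) = 2 + y + M*y)
r(-8, 5)*F = (2 + 5 - 8*5)*65 = (2 + 5 - 40)*65 = -33*65 = -2145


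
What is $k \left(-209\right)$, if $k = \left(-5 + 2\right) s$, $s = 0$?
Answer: $0$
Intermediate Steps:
$k = 0$ ($k = \left(-5 + 2\right) 0 = \left(-3\right) 0 = 0$)
$k \left(-209\right) = 0 \left(-209\right) = 0$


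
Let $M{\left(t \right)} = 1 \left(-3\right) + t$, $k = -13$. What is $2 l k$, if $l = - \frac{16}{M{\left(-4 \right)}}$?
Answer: $- \frac{416}{7} \approx -59.429$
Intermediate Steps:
$M{\left(t \right)} = -3 + t$
$l = \frac{16}{7}$ ($l = - \frac{16}{-3 - 4} = - \frac{16}{-7} = \left(-16\right) \left(- \frac{1}{7}\right) = \frac{16}{7} \approx 2.2857$)
$2 l k = 2 \cdot \frac{16}{7} \left(-13\right) = \frac{32}{7} \left(-13\right) = - \frac{416}{7}$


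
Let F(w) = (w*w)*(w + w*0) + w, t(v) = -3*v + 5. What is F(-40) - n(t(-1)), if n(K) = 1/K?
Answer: -512321/8 ≈ -64040.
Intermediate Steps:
t(v) = 5 - 3*v
F(w) = w + w³ (F(w) = w²*(w + 0) + w = w²*w + w = w³ + w = w + w³)
F(-40) - n(t(-1)) = (-40 + (-40)³) - 1/(5 - 3*(-1)) = (-40 - 64000) - 1/(5 + 3) = -64040 - 1/8 = -64040 - 1*⅛ = -64040 - ⅛ = -512321/8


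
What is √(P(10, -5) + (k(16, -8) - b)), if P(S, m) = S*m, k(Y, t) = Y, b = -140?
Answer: √106 ≈ 10.296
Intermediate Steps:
√(P(10, -5) + (k(16, -8) - b)) = √(10*(-5) + (16 - 1*(-140))) = √(-50 + (16 + 140)) = √(-50 + 156) = √106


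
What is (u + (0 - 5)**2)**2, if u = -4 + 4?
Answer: 625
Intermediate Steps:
u = 0
(u + (0 - 5)**2)**2 = (0 + (0 - 5)**2)**2 = (0 + (-5)**2)**2 = (0 + 25)**2 = 25**2 = 625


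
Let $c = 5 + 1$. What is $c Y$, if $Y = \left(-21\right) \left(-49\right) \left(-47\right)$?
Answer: $-290178$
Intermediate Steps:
$Y = -48363$ ($Y = 1029 \left(-47\right) = -48363$)
$c = 6$
$c Y = 6 \left(-48363\right) = -290178$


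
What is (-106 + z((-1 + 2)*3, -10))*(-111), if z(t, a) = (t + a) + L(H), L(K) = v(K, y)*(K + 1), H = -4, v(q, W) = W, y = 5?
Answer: 14208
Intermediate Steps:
L(K) = 5 + 5*K (L(K) = 5*(K + 1) = 5*(1 + K) = 5 + 5*K)
z(t, a) = -15 + a + t (z(t, a) = (t + a) + (5 + 5*(-4)) = (a + t) + (5 - 20) = (a + t) - 15 = -15 + a + t)
(-106 + z((-1 + 2)*3, -10))*(-111) = (-106 + (-15 - 10 + (-1 + 2)*3))*(-111) = (-106 + (-15 - 10 + 1*3))*(-111) = (-106 + (-15 - 10 + 3))*(-111) = (-106 - 22)*(-111) = -128*(-111) = 14208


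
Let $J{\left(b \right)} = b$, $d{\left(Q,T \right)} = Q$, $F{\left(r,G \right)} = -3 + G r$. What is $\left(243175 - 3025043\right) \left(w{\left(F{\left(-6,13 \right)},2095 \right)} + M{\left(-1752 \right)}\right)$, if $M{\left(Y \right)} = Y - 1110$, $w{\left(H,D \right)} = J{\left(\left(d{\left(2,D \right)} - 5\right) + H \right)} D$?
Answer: $497514836856$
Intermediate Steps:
$w{\left(H,D \right)} = D \left(-3 + H\right)$ ($w{\left(H,D \right)} = \left(\left(2 - 5\right) + H\right) D = \left(-3 + H\right) D = D \left(-3 + H\right)$)
$M{\left(Y \right)} = -1110 + Y$ ($M{\left(Y \right)} = Y - 1110 = -1110 + Y$)
$\left(243175 - 3025043\right) \left(w{\left(F{\left(-6,13 \right)},2095 \right)} + M{\left(-1752 \right)}\right) = \left(243175 - 3025043\right) \left(2095 \left(-3 + \left(-3 + 13 \left(-6\right)\right)\right) - 2862\right) = - 2781868 \left(2095 \left(-3 - 81\right) - 2862\right) = - 2781868 \left(2095 \left(-84\right) - 2862\right) = - 2781868 \left(-175980 - 2862\right) = \left(-2781868\right) \left(-178842\right) = 497514836856$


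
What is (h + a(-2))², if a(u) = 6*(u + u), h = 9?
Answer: 225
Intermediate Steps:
a(u) = 12*u (a(u) = 6*(2*u) = 12*u)
(h + a(-2))² = (9 + 12*(-2))² = (9 - 24)² = (-15)² = 225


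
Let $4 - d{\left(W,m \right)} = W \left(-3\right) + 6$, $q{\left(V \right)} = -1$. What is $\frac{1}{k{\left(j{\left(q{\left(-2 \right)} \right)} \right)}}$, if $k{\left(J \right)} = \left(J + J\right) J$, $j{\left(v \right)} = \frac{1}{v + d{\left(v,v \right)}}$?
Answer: $18$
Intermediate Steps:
$d{\left(W,m \right)} = -2 + 3 W$ ($d{\left(W,m \right)} = 4 - \left(W \left(-3\right) + 6\right) = 4 - \left(- 3 W + 6\right) = 4 - \left(6 - 3 W\right) = 4 + \left(-6 + 3 W\right) = -2 + 3 W$)
$j{\left(v \right)} = \frac{1}{-2 + 4 v}$ ($j{\left(v \right)} = \frac{1}{v + \left(-2 + 3 v\right)} = \frac{1}{-2 + 4 v}$)
$k{\left(J \right)} = 2 J^{2}$ ($k{\left(J \right)} = 2 J J = 2 J^{2}$)
$\frac{1}{k{\left(j{\left(q{\left(-2 \right)} \right)} \right)}} = \frac{1}{2 \left(\frac{1}{2 \left(-1 + 2 \left(-1\right)\right)}\right)^{2}} = \frac{1}{2 \left(\frac{1}{2 \left(-1 - 2\right)}\right)^{2}} = \frac{1}{2 \left(\frac{1}{2 \left(-3\right)}\right)^{2}} = \frac{1}{2 \left(\frac{1}{2} \left(- \frac{1}{3}\right)\right)^{2}} = \frac{1}{2 \left(- \frac{1}{6}\right)^{2}} = \frac{1}{2 \cdot \frac{1}{36}} = \frac{1}{\frac{1}{18}} = 18$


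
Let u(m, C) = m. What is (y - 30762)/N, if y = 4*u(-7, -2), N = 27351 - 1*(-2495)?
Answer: -15395/14923 ≈ -1.0316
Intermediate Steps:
N = 29846 (N = 27351 + 2495 = 29846)
y = -28 (y = 4*(-7) = -28)
(y - 30762)/N = (-28 - 30762)/29846 = -30790*1/29846 = -15395/14923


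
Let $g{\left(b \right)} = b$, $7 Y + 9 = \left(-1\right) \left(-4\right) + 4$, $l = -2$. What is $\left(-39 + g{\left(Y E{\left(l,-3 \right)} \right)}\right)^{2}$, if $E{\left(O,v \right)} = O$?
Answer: $\frac{73441}{49} \approx 1498.8$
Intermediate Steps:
$Y = - \frac{1}{7}$ ($Y = - \frac{9}{7} + \frac{\left(-1\right) \left(-4\right) + 4}{7} = - \frac{9}{7} + \frac{4 + 4}{7} = - \frac{9}{7} + \frac{1}{7} \cdot 8 = - \frac{9}{7} + \frac{8}{7} = - \frac{1}{7} \approx -0.14286$)
$\left(-39 + g{\left(Y E{\left(l,-3 \right)} \right)}\right)^{2} = \left(-39 - - \frac{2}{7}\right)^{2} = \left(-39 + \frac{2}{7}\right)^{2} = \left(- \frac{271}{7}\right)^{2} = \frac{73441}{49}$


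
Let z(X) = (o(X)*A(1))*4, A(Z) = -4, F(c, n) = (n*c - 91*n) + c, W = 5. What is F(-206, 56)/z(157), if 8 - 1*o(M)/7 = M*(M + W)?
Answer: -8419/1423856 ≈ -0.0059128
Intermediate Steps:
F(c, n) = c - 91*n + c*n (F(c, n) = (c*n - 91*n) + c = (-91*n + c*n) + c = c - 91*n + c*n)
o(M) = 56 - 7*M*(5 + M) (o(M) = 56 - 7*M*(M + 5) = 56 - 7*M*(5 + M))
z(X) = -896 + 112*X**2 + 560*X (z(X) = ((56 - 35*X - 7*X**2)*(-4))*4 = (-224 + 28*X**2 + 140*X)*4 = -896 + 112*X**2 + 560*X)
F(-206, 56)/z(157) = (-206 - 91*56 - 206*56)/(-896 + 112*157**2 + 560*157) = (-206 - 5096 - 11536)/(-896 + 112*24649 + 87920) = -16838/(-896 + 2760688 + 87920) = -16838/2847712 = -16838*1/2847712 = -8419/1423856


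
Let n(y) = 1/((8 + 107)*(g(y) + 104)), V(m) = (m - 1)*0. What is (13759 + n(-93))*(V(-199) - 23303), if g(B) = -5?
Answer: -3650326771448/11385 ≈ -3.2063e+8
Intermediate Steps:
V(m) = 0 (V(m) = (-1 + m)*0 = 0)
n(y) = 1/11385 (n(y) = 1/((8 + 107)*(-5 + 104)) = 1/(115*99) = 1/11385)
(13759 + n(-93))*(V(-199) - 23303) = (13759 + 1/11385)*(0 - 23303) = (156646216/11385)*(-23303) = -3650326771448/11385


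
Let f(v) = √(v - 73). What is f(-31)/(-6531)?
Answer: -2*I*√26/6531 ≈ -0.0015615*I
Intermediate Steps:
f(v) = √(-73 + v)
f(-31)/(-6531) = √(-73 - 31)/(-6531) = √(-104)*(-1/6531) = (2*I*√26)*(-1/6531) = -2*I*√26/6531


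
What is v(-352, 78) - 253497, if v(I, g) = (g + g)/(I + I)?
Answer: -44615511/176 ≈ -2.5350e+5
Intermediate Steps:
v(I, g) = g/I (v(I, g) = (2*g)/((2*I)) = (2*g)*(1/(2*I)) = g/I)
v(-352, 78) - 253497 = 78/(-352) - 253497 = 78*(-1/352) - 253497 = -39/176 - 253497 = -44615511/176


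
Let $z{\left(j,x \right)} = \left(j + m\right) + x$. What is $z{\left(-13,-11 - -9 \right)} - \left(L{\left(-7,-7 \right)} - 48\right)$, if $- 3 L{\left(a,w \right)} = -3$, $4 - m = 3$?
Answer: $33$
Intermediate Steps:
$m = 1$ ($m = 4 - 3 = 1$)
$L{\left(a,w \right)} = 1$ ($L{\left(a,w \right)} = \left(- \frac{1}{3}\right) \left(-3\right) = 1$)
$z{\left(j,x \right)} = 1 + j + x$ ($z{\left(j,x \right)} = \left(j + 1\right) + x = \left(1 + j\right) + x = 1 + j + x$)
$z{\left(-13,-11 - -9 \right)} - \left(L{\left(-7,-7 \right)} - 48\right) = \left(1 - 13 - 2\right) - \left(1 - 48\right) = \left(1 - 13 + \left(-11 + 9\right)\right) - \left(1 - 48\right) = \left(1 - 13 - 2\right) - -47 = -14 + 47 = 33$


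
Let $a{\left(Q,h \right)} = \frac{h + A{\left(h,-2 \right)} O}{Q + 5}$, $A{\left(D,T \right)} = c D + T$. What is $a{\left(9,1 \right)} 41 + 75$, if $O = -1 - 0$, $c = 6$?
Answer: $\frac{927}{14} \approx 66.214$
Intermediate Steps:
$A{\left(D,T \right)} = T + 6 D$ ($A{\left(D,T \right)} = 6 D + T = T + 6 D$)
$O = -1$ ($O = -1 + 0 = -1$)
$a{\left(Q,h \right)} = \frac{2 - 5 h}{5 + Q}$ ($a{\left(Q,h \right)} = \frac{h + \left(-2 + 6 h\right) \left(-1\right)}{Q + 5} = \frac{h - \left(-2 + 6 h\right)}{5 + Q} = \frac{2 - 5 h}{5 + Q}$)
$a{\left(9,1 \right)} 41 + 75 = \frac{2 - 5}{5 + 9} \cdot 41 + 75 = \frac{2 - 5}{14} \cdot 41 + 75 = \frac{1}{14} \left(-3\right) 41 + 75 = \left(- \frac{3}{14}\right) 41 + 75 = - \frac{123}{14} + 75 = \frac{927}{14}$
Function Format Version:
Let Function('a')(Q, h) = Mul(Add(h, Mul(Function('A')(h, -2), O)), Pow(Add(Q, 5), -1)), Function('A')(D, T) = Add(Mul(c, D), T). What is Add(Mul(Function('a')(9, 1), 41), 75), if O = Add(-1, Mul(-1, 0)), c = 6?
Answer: Rational(927, 14) ≈ 66.214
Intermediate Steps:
Function('A')(D, T) = Add(T, Mul(6, D)) (Function('A')(D, T) = Add(Mul(6, D), T) = Add(T, Mul(6, D)))
O = -1 (O = Add(-1, 0) = -1)
Function('a')(Q, h) = Mul(Pow(Add(5, Q), -1), Add(2, Mul(-5, h))) (Function('a')(Q, h) = Mul(Add(h, Mul(Add(-2, Mul(6, h)), -1)), Pow(Add(Q, 5), -1)) = Mul(Add(h, Add(2, Mul(-6, h))), Pow(Add(5, Q), -1)) = Mul(Add(2, Mul(-5, h)), Pow(Add(5, Q), -1)) = Mul(Pow(Add(5, Q), -1), Add(2, Mul(-5, h))))
Add(Mul(Function('a')(9, 1), 41), 75) = Add(Mul(Mul(Pow(Add(5, 9), -1), Add(2, Mul(-5, 1))), 41), 75) = Add(Mul(Mul(Pow(14, -1), Add(2, -5)), 41), 75) = Add(Mul(Mul(Rational(1, 14), -3), 41), 75) = Add(Mul(Rational(-3, 14), 41), 75) = Add(Rational(-123, 14), 75) = Rational(927, 14)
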